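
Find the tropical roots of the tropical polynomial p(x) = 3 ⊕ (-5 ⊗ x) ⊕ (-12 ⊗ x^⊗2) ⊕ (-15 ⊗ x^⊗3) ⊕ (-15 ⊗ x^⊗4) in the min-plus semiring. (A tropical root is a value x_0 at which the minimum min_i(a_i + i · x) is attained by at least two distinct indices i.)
Roots: {0, 3, 7, 8}

Each tropical root is a break point of the lower envelope of the lines y = a_i + i · x (there are 5 lines, with slopes 0, 1, ..., 4). Only the lines that attain the minimum somewhere contribute to roots; other lines are dominated. Here the surviving (envelope) indices are i = 4, i = 3, i = 2, i = 1, i = 0.
Intersections between consecutive envelope lines give the roots: for adjacent envelope indices i < j the intersection is x = (a_i − a_j) / (j − i). Reading off the sorted break points: {0, 3, 7, 8}.
Verification: at each break x_0, at least two indices attain the minimum of min_i(a_i + i · x_0).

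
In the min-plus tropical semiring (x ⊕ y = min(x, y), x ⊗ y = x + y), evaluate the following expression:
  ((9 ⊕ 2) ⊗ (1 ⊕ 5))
((9 ⊕ 2) ⊗ (1 ⊕ 5)) = 3

Expand innermost to outermost. Recall ⊕ takes the minimum of its arguments and ⊗ takes their sum. Working out the expression ((9 ⊕ 2) ⊗ (1 ⊕ 5)) gives 3.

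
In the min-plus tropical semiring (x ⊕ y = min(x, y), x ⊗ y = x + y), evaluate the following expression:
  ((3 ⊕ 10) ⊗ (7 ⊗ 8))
((3 ⊕ 10) ⊗ (7 ⊗ 8)) = 18

Expand innermost to outermost. Recall ⊕ takes the minimum of its arguments and ⊗ takes their sum. Working out the expression ((3 ⊕ 10) ⊗ (7 ⊗ 8)) gives 18.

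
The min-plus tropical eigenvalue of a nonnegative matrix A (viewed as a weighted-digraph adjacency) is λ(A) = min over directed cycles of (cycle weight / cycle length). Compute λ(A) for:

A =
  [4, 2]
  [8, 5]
λ(A) = 4

Enumerate directed cycles and compute their means (weight / length). Sample:
  cycle 0 → 0: weight = 4, length = 1, mean = 4/1 ≈ 4.000
  cycle 1 → 1: weight = 5, length = 1, mean = 5/1 ≈ 5.000
  cycle 0 → 1 → 0: weight = 10, length = 2, mean = 10/2 ≈ 5.000
  cycle 1 → 0 → 1: weight = 10, length = 2, mean = 10/2 ≈ 5.000
Minimum mean = 4.000, attained e.g. along the cycle 0 → 0 with weight 4 and length 1. So λ(A) = 4/1 = 4.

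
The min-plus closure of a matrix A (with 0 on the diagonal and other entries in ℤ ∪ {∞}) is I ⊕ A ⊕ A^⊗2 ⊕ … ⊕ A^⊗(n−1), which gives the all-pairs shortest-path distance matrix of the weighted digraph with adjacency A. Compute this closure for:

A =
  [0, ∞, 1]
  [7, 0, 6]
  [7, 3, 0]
Closure =
  [0, 4, 1]
  [7, 0, 6]
  [7, 3, 0]

This is the Floyd-Warshall all-pairs shortest-path computation. For each intermediate vertex k = 0, 1, …, 2, update dist[i][j] ← min(dist[i][j], dist[i][k] + dist[k][j]). The final matrix gives, for each (i, j), the minimum total weight of any directed path from i to j (possibly empty when i = j).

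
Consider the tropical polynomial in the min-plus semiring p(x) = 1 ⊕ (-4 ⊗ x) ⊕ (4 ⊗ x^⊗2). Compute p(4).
p(4) = 0

A tropical monomial a ⊗ x^⊗i evaluates to a + i · x. Evaluating each term at x = 4:
  Term 0 contributes 1 + 0 · 4 = 1
  Term 1 contributes -4 + 1 · 4 = 0
  Term 2 contributes 4 + 2 · 4 = 12
p(4) = ⊕ of these = min[1, 0, 12] = 0.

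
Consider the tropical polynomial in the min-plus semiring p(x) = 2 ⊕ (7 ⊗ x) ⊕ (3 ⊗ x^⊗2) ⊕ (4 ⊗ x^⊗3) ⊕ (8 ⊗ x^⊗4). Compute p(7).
p(7) = 2

A tropical monomial a ⊗ x^⊗i evaluates to a + i · x. Evaluating each term at x = 7:
  Term 0 contributes 2 + 0 · 7 = 2
  Term 1 contributes 7 + 1 · 7 = 14
  Term 2 contributes 3 + 2 · 7 = 17
  Term 3 contributes 4 + 3 · 7 = 25
  Term 4 contributes 8 + 4 · 7 = 36
p(7) = ⊕ of these = min[2, 14, 17, 25, 36] = 2.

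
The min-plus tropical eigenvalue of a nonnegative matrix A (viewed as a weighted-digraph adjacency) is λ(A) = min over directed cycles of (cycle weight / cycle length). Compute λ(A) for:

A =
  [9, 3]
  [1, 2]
λ(A) = 2

Enumerate directed cycles and compute their means (weight / length). Sample:
  cycle 0 → 0: weight = 9, length = 1, mean = 9/1 ≈ 9.000
  cycle 1 → 1: weight = 2, length = 1, mean = 2/1 ≈ 2.000
  cycle 0 → 1 → 0: weight = 4, length = 2, mean = 4/2 ≈ 2.000
  cycle 1 → 0 → 1: weight = 4, length = 2, mean = 4/2 ≈ 2.000
Minimum mean = 2.000, attained e.g. along the cycle 1 → 1 with weight 2 and length 1. So λ(A) = 2/1 = 2.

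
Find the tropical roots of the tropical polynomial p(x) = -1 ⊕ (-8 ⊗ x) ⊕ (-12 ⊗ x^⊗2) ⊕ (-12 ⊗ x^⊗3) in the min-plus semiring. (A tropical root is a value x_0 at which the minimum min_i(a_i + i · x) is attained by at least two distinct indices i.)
Roots: {0, 4, 7}

Each tropical root is a break point of the lower envelope of the lines y = a_i + i · x (there are 4 lines, with slopes 0, 1, ..., 3). Only the lines that attain the minimum somewhere contribute to roots; other lines are dominated. Here the surviving (envelope) indices are i = 3, i = 2, i = 1, i = 0.
Intersections between consecutive envelope lines give the roots: for adjacent envelope indices i < j the intersection is x = (a_i − a_j) / (j − i). Reading off the sorted break points: {0, 4, 7}.
Verification: at each break x_0, at least two indices attain the minimum of min_i(a_i + i · x_0).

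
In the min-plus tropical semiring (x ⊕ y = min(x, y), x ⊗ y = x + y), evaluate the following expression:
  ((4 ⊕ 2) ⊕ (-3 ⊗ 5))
((4 ⊕ 2) ⊕ (-3 ⊗ 5)) = 2

Expand innermost to outermost. Recall ⊕ takes the minimum of its arguments and ⊗ takes their sum. Working out the expression ((4 ⊕ 2) ⊕ (-3 ⊗ 5)) gives 2.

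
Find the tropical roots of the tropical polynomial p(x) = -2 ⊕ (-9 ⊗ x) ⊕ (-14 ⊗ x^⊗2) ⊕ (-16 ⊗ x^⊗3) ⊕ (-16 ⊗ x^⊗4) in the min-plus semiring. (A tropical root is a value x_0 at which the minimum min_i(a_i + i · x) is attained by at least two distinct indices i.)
Roots: {0, 2, 5, 7}

Each tropical root is a break point of the lower envelope of the lines y = a_i + i · x (there are 5 lines, with slopes 0, 1, ..., 4). Only the lines that attain the minimum somewhere contribute to roots; other lines are dominated. Here the surviving (envelope) indices are i = 4, i = 3, i = 2, i = 1, i = 0.
Intersections between consecutive envelope lines give the roots: for adjacent envelope indices i < j the intersection is x = (a_i − a_j) / (j − i). Reading off the sorted break points: {0, 2, 5, 7}.
Verification: at each break x_0, at least two indices attain the minimum of min_i(a_i + i · x_0).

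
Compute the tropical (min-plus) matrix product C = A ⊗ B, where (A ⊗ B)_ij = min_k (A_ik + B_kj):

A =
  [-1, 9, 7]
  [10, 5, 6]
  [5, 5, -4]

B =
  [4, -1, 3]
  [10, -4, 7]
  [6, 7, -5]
A ⊗ B =
  [3, -2, 2]
  [12, 1, 1]
  [2, 1, -9]

Apply the min-plus product entry-by-entry:
  C[0][0] = min over k of (A[0][0] + B[0][0] = -1 + 4 = 3, A[0][1] + B[1][0] = 9 + 10 = 19, A[0][2] + B[2][0] = 7 + 6 = 13) = 3 (attained at k = 0)
  C[0][1] = min over k of (A[0][0] + B[0][1] = -1 + -1 = -2, A[0][1] + B[1][1] = 9 + -4 = 5, A[0][2] + B[2][1] = 7 + 7 = 14) = -2 (attained at k = 0)
  C[0][2] = min over k of (A[0][0] + B[0][2] = -1 + 3 = 2, A[0][1] + B[1][2] = 9 + 7 = 16, A[0][2] + B[2][2] = 7 + -5 = 2) = 2 (attained at k = 0)
  C[1][0] = min over k of (A[1][0] + B[0][0] = 10 + 4 = 14, A[1][1] + B[1][0] = 5 + 10 = 15, A[1][2] + B[2][0] = 6 + 6 = 12) = 12 (attained at k = 2)
  C[1][1] = min over k of (A[1][0] + B[0][1] = 10 + -1 = 9, A[1][1] + B[1][1] = 5 + -4 = 1, A[1][2] + B[2][1] = 6 + 7 = 13) = 1 (attained at k = 1)
  C[1][2] = min over k of (A[1][0] + B[0][2] = 10 + 3 = 13, A[1][1] + B[1][2] = 5 + 7 = 12, A[1][2] + B[2][2] = 6 + -5 = 1) = 1 (attained at k = 2)
  C[2][0] = min over k of (A[2][0] + B[0][0] = 5 + 4 = 9, A[2][1] + B[1][0] = 5 + 10 = 15, A[2][2] + B[2][0] = -4 + 6 = 2) = 2 (attained at k = 2)
  C[2][1] = min over k of (A[2][0] + B[0][1] = 5 + -1 = 4, A[2][1] + B[1][1] = 5 + -4 = 1, A[2][2] + B[2][1] = -4 + 7 = 3) = 1 (attained at k = 1)
  C[2][2] = min over k of (A[2][0] + B[0][2] = 5 + 3 = 8, A[2][1] + B[1][2] = 5 + 7 = 12, A[2][2] + B[2][2] = -4 + -5 = -9) = -9 (attained at k = 2)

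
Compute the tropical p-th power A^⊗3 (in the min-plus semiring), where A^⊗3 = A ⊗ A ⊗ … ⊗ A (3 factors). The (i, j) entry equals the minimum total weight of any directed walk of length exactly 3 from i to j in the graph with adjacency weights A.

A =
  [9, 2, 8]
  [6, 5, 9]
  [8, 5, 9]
A^⊗3 =
  [13, 10, 16]
  [14, 13, 17]
  [16, 13, 19]

Each entry (A^⊗3)_ij equals the minimum over all length-3 walks i = v_0 → v_1 → … → v_3 = j of Σ_t A[v_t][v_{t+1}]. For example, for (i, j) = (0, 2) we minimise over 9 possible intermediate vertex sequences; the minimum is 16, attained along the walk 0 → 1 → 0 → 2.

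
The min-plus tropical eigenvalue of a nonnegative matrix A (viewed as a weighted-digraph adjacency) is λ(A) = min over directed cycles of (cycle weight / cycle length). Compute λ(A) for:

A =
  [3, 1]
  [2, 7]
λ(A) = 3/2

Enumerate directed cycles and compute their means (weight / length). Sample:
  cycle 0 → 0: weight = 3, length = 1, mean = 3/1 ≈ 3.000
  cycle 1 → 1: weight = 7, length = 1, mean = 7/1 ≈ 7.000
  cycle 0 → 1 → 0: weight = 3, length = 2, mean = 3/2 ≈ 1.500
  cycle 1 → 0 → 1: weight = 3, length = 2, mean = 3/2 ≈ 1.500
Minimum mean = 1.500, attained e.g. along the cycle 0 → 1 → 0 with weight 3 and length 2. So λ(A) = 3/2 = 3/2.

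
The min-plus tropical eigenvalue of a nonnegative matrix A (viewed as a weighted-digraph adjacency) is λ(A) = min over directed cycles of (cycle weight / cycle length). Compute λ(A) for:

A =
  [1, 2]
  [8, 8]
λ(A) = 1

Enumerate directed cycles and compute their means (weight / length). Sample:
  cycle 0 → 0: weight = 1, length = 1, mean = 1/1 ≈ 1.000
  cycle 1 → 1: weight = 8, length = 1, mean = 8/1 ≈ 8.000
  cycle 0 → 1 → 0: weight = 10, length = 2, mean = 10/2 ≈ 5.000
  cycle 1 → 0 → 1: weight = 10, length = 2, mean = 10/2 ≈ 5.000
Minimum mean = 1.000, attained e.g. along the cycle 0 → 0 with weight 1 and length 1. So λ(A) = 1/1 = 1.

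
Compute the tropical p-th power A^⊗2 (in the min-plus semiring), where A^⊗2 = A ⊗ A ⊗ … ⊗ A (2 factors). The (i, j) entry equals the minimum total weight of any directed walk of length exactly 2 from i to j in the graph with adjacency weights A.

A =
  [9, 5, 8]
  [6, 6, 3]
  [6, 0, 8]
A^⊗2 =
  [11, 8, 8]
  [9, 3, 9]
  [6, 6, 3]

Each entry (A^⊗2)_ij equals the minimum over all length-2 walks i = v_0 → v_1 → … → v_2 = j of Σ_t A[v_t][v_{t+1}]. For example, for (i, j) = (0, 2) we minimise over 3 possible intermediate vertex sequences; the minimum is 8, attained along the walk 0 → 1 → 2.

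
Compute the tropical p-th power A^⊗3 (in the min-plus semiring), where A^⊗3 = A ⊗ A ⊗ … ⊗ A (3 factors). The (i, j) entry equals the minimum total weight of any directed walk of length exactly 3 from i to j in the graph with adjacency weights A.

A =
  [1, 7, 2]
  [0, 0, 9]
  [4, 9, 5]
A^⊗3 =
  [3, 7, 4]
  [0, 0, 2]
  [6, 9, 7]

Each entry (A^⊗3)_ij equals the minimum over all length-3 walks i = v_0 → v_1 → … → v_3 = j of Σ_t A[v_t][v_{t+1}]. For example, for (i, j) = (0, 2) we minimise over 9 possible intermediate vertex sequences; the minimum is 4, attained along the walk 0 → 0 → 0 → 2.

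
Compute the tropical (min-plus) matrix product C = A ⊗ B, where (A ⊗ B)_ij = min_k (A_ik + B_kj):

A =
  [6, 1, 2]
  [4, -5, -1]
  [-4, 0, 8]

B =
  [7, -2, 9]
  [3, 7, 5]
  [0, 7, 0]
A ⊗ B =
  [2, 4, 2]
  [-2, 2, -1]
  [3, -6, 5]

Apply the min-plus product entry-by-entry:
  C[0][0] = min over k of (A[0][0] + B[0][0] = 6 + 7 = 13, A[0][1] + B[1][0] = 1 + 3 = 4, A[0][2] + B[2][0] = 2 + 0 = 2) = 2 (attained at k = 2)
  C[0][1] = min over k of (A[0][0] + B[0][1] = 6 + -2 = 4, A[0][1] + B[1][1] = 1 + 7 = 8, A[0][2] + B[2][1] = 2 + 7 = 9) = 4 (attained at k = 0)
  C[0][2] = min over k of (A[0][0] + B[0][2] = 6 + 9 = 15, A[0][1] + B[1][2] = 1 + 5 = 6, A[0][2] + B[2][2] = 2 + 0 = 2) = 2 (attained at k = 2)
  C[1][0] = min over k of (A[1][0] + B[0][0] = 4 + 7 = 11, A[1][1] + B[1][0] = -5 + 3 = -2, A[1][2] + B[2][0] = -1 + 0 = -1) = -2 (attained at k = 1)
  C[1][1] = min over k of (A[1][0] + B[0][1] = 4 + -2 = 2, A[1][1] + B[1][1] = -5 + 7 = 2, A[1][2] + B[2][1] = -1 + 7 = 6) = 2 (attained at k = 0)
  C[1][2] = min over k of (A[1][0] + B[0][2] = 4 + 9 = 13, A[1][1] + B[1][2] = -5 + 5 = 0, A[1][2] + B[2][2] = -1 + 0 = -1) = -1 (attained at k = 2)
  C[2][0] = min over k of (A[2][0] + B[0][0] = -4 + 7 = 3, A[2][1] + B[1][0] = 0 + 3 = 3, A[2][2] + B[2][0] = 8 + 0 = 8) = 3 (attained at k = 0)
  C[2][1] = min over k of (A[2][0] + B[0][1] = -4 + -2 = -6, A[2][1] + B[1][1] = 0 + 7 = 7, A[2][2] + B[2][1] = 8 + 7 = 15) = -6 (attained at k = 0)
  C[2][2] = min over k of (A[2][0] + B[0][2] = -4 + 9 = 5, A[2][1] + B[1][2] = 0 + 5 = 5, A[2][2] + B[2][2] = 8 + 0 = 8) = 5 (attained at k = 0)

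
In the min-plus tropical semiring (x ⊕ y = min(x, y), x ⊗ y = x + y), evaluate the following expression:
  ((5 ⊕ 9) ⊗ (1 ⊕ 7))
((5 ⊕ 9) ⊗ (1 ⊕ 7)) = 6

Expand innermost to outermost. Recall ⊕ takes the minimum of its arguments and ⊗ takes their sum. Working out the expression ((5 ⊕ 9) ⊗ (1 ⊕ 7)) gives 6.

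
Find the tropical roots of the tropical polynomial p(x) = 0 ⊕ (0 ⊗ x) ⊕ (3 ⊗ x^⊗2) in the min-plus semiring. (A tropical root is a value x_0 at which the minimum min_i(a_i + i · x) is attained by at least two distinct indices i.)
Roots: {-3, 0}

Each tropical root is a break point of the lower envelope of the lines y = a_i + i · x (there are 3 lines, with slopes 0, 1, ..., 2). Only the lines that attain the minimum somewhere contribute to roots; other lines are dominated. Here the surviving (envelope) indices are i = 2, i = 1, i = 0.
Intersections between consecutive envelope lines give the roots: for adjacent envelope indices i < j the intersection is x = (a_i − a_j) / (j − i). Reading off the sorted break points: {-3, 0}.
Verification: at each break x_0, at least two indices attain the minimum of min_i(a_i + i · x_0).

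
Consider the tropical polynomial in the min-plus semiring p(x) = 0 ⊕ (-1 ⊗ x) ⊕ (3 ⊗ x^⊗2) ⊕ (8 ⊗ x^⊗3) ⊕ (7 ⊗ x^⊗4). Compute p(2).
p(2) = 0

A tropical monomial a ⊗ x^⊗i evaluates to a + i · x. Evaluating each term at x = 2:
  Term 0 contributes 0 + 0 · 2 = 0
  Term 1 contributes -1 + 1 · 2 = 1
  Term 2 contributes 3 + 2 · 2 = 7
  Term 3 contributes 8 + 3 · 2 = 14
  Term 4 contributes 7 + 4 · 2 = 15
p(2) = ⊕ of these = min[0, 1, 7, 14, 15] = 0.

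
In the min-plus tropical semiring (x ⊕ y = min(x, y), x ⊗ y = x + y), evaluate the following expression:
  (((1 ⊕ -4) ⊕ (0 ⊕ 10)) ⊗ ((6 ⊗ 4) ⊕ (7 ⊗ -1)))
(((1 ⊕ -4) ⊕ (0 ⊕ 10)) ⊗ ((6 ⊗ 4) ⊕ (7 ⊗ -1))) = 2

Expand innermost to outermost. Recall ⊕ takes the minimum of its arguments and ⊗ takes their sum. Working out the expression (((1 ⊕ -4) ⊕ (0 ⊕ 10)) ⊗ ((6 ⊗ 4) ⊕ (7 ⊗ -1))) gives 2.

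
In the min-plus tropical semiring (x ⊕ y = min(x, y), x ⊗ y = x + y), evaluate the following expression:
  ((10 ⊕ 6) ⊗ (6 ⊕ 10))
((10 ⊕ 6) ⊗ (6 ⊕ 10)) = 12

Expand innermost to outermost. Recall ⊕ takes the minimum of its arguments and ⊗ takes their sum. Working out the expression ((10 ⊕ 6) ⊗ (6 ⊕ 10)) gives 12.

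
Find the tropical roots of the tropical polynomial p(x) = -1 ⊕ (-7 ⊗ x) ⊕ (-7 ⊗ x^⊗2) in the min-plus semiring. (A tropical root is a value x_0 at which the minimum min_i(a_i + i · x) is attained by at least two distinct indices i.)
Roots: {0, 6}

Each tropical root is a break point of the lower envelope of the lines y = a_i + i · x (there are 3 lines, with slopes 0, 1, ..., 2). Only the lines that attain the minimum somewhere contribute to roots; other lines are dominated. Here the surviving (envelope) indices are i = 2, i = 1, i = 0.
Intersections between consecutive envelope lines give the roots: for adjacent envelope indices i < j the intersection is x = (a_i − a_j) / (j − i). Reading off the sorted break points: {0, 6}.
Verification: at each break x_0, at least two indices attain the minimum of min_i(a_i + i · x_0).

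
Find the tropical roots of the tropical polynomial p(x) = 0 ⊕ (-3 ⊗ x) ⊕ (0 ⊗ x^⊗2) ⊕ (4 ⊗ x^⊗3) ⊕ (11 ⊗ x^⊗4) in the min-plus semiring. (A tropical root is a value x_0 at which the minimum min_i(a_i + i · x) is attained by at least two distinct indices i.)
Roots: {-7, -4, -3, 3}

Each tropical root is a break point of the lower envelope of the lines y = a_i + i · x (there are 5 lines, with slopes 0, 1, ..., 4). Only the lines that attain the minimum somewhere contribute to roots; other lines are dominated. Here the surviving (envelope) indices are i = 4, i = 3, i = 2, i = 1, i = 0.
Intersections between consecutive envelope lines give the roots: for adjacent envelope indices i < j the intersection is x = (a_i − a_j) / (j − i). Reading off the sorted break points: {-7, -4, -3, 3}.
Verification: at each break x_0, at least two indices attain the minimum of min_i(a_i + i · x_0).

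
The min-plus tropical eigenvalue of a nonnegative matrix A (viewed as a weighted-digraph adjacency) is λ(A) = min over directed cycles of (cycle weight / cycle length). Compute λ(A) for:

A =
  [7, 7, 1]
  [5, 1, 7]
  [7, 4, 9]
λ(A) = 1

Enumerate directed cycles and compute their means (weight / length). Sample:
  cycle 0 → 0: weight = 7, length = 1, mean = 7/1 ≈ 7.000
  cycle 1 → 1: weight = 1, length = 1, mean = 1/1 ≈ 1.000
  cycle 2 → 2: weight = 9, length = 1, mean = 9/1 ≈ 9.000
  cycle 0 → 1 → 0: weight = 12, length = 2, mean = 12/2 ≈ 6.000
  cycle 0 → 2 → 0: weight = 8, length = 2, mean = 8/2 ≈ 4.000
  cycle 1 → 0 → 1: weight = 12, length = 2, mean = 12/2 ≈ 6.000
Minimum mean = 1.000, attained e.g. along the cycle 1 → 1 with weight 1 and length 1. So λ(A) = 1/1 = 1.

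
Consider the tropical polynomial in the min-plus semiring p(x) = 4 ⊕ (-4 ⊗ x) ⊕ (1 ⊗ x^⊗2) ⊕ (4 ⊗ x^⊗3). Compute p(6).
p(6) = 2

A tropical monomial a ⊗ x^⊗i evaluates to a + i · x. Evaluating each term at x = 6:
  Term 0 contributes 4 + 0 · 6 = 4
  Term 1 contributes -4 + 1 · 6 = 2
  Term 2 contributes 1 + 2 · 6 = 13
  Term 3 contributes 4 + 3 · 6 = 22
p(6) = ⊕ of these = min[4, 2, 13, 22] = 2.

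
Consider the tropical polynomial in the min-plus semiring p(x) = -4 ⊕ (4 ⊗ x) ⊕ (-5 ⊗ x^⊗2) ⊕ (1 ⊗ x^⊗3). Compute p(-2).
p(-2) = -9

A tropical monomial a ⊗ x^⊗i evaluates to a + i · x. Evaluating each term at x = -2:
  Term 0 contributes -4 + 0 · -2 = -4
  Term 1 contributes 4 + 1 · -2 = 2
  Term 2 contributes -5 + 2 · -2 = -9
  Term 3 contributes 1 + 3 · -2 = -5
p(-2) = ⊕ of these = min[-4, 2, -9, -5] = -9.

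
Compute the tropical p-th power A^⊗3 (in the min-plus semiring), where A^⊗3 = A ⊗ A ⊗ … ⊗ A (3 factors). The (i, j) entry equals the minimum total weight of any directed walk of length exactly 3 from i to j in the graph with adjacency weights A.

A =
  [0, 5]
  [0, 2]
A^⊗3 =
  [0, 5]
  [0, 5]

Each entry (A^⊗3)_ij equals the minimum over all length-3 walks i = v_0 → v_1 → … → v_3 = j of Σ_t A[v_t][v_{t+1}]. For example, for (i, j) = (0, 1) we minimise over 4 possible intermediate vertex sequences; the minimum is 5, attained along the walk 0 → 0 → 0 → 1.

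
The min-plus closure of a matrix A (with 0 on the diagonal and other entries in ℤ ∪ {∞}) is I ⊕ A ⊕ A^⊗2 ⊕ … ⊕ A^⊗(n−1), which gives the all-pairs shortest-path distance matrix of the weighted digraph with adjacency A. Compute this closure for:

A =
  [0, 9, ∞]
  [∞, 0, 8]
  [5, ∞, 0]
Closure =
  [0, 9, 17]
  [13, 0, 8]
  [5, 14, 0]

This is the Floyd-Warshall all-pairs shortest-path computation. For each intermediate vertex k = 0, 1, …, 2, update dist[i][j] ← min(dist[i][j], dist[i][k] + dist[k][j]). The final matrix gives, for each (i, j), the minimum total weight of any directed path from i to j (possibly empty when i = j).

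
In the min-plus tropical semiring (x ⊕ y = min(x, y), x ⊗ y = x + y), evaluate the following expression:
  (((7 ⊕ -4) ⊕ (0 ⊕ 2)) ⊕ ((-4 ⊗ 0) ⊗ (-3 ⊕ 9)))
(((7 ⊕ -4) ⊕ (0 ⊕ 2)) ⊕ ((-4 ⊗ 0) ⊗ (-3 ⊕ 9))) = -7

Expand innermost to outermost. Recall ⊕ takes the minimum of its arguments and ⊗ takes their sum. Working out the expression (((7 ⊕ -4) ⊕ (0 ⊕ 2)) ⊕ ((-4 ⊗ 0) ⊗ (-3 ⊕ 9))) gives -7.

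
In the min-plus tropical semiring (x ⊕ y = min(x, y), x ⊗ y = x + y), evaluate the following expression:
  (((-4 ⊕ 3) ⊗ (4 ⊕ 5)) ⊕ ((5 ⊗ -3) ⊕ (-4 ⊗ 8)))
(((-4 ⊕ 3) ⊗ (4 ⊕ 5)) ⊕ ((5 ⊗ -3) ⊕ (-4 ⊗ 8))) = 0

Expand innermost to outermost. Recall ⊕ takes the minimum of its arguments and ⊗ takes their sum. Working out the expression (((-4 ⊕ 3) ⊗ (4 ⊕ 5)) ⊕ ((5 ⊗ -3) ⊕ (-4 ⊗ 8))) gives 0.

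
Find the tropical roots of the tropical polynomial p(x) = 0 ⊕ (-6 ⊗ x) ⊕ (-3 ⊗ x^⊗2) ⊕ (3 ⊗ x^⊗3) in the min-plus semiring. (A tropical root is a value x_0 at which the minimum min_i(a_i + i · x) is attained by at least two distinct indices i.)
Roots: {-6, -3, 6}

Each tropical root is a break point of the lower envelope of the lines y = a_i + i · x (there are 4 lines, with slopes 0, 1, ..., 3). Only the lines that attain the minimum somewhere contribute to roots; other lines are dominated. Here the surviving (envelope) indices are i = 3, i = 2, i = 1, i = 0.
Intersections between consecutive envelope lines give the roots: for adjacent envelope indices i < j the intersection is x = (a_i − a_j) / (j − i). Reading off the sorted break points: {-6, -3, 6}.
Verification: at each break x_0, at least two indices attain the minimum of min_i(a_i + i · x_0).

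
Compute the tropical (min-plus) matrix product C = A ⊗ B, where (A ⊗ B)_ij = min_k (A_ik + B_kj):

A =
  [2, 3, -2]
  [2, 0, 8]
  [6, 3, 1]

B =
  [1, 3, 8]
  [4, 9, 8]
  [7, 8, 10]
A ⊗ B =
  [3, 5, 8]
  [3, 5, 8]
  [7, 9, 11]

Apply the min-plus product entry-by-entry:
  C[0][0] = min over k of (A[0][0] + B[0][0] = 2 + 1 = 3, A[0][1] + B[1][0] = 3 + 4 = 7, A[0][2] + B[2][0] = -2 + 7 = 5) = 3 (attained at k = 0)
  C[0][1] = min over k of (A[0][0] + B[0][1] = 2 + 3 = 5, A[0][1] + B[1][1] = 3 + 9 = 12, A[0][2] + B[2][1] = -2 + 8 = 6) = 5 (attained at k = 0)
  C[0][2] = min over k of (A[0][0] + B[0][2] = 2 + 8 = 10, A[0][1] + B[1][2] = 3 + 8 = 11, A[0][2] + B[2][2] = -2 + 10 = 8) = 8 (attained at k = 2)
  C[1][0] = min over k of (A[1][0] + B[0][0] = 2 + 1 = 3, A[1][1] + B[1][0] = 0 + 4 = 4, A[1][2] + B[2][0] = 8 + 7 = 15) = 3 (attained at k = 0)
  C[1][1] = min over k of (A[1][0] + B[0][1] = 2 + 3 = 5, A[1][1] + B[1][1] = 0 + 9 = 9, A[1][2] + B[2][1] = 8 + 8 = 16) = 5 (attained at k = 0)
  C[1][2] = min over k of (A[1][0] + B[0][2] = 2 + 8 = 10, A[1][1] + B[1][2] = 0 + 8 = 8, A[1][2] + B[2][2] = 8 + 10 = 18) = 8 (attained at k = 1)
  C[2][0] = min over k of (A[2][0] + B[0][0] = 6 + 1 = 7, A[2][1] + B[1][0] = 3 + 4 = 7, A[2][2] + B[2][0] = 1 + 7 = 8) = 7 (attained at k = 0)
  C[2][1] = min over k of (A[2][0] + B[0][1] = 6 + 3 = 9, A[2][1] + B[1][1] = 3 + 9 = 12, A[2][2] + B[2][1] = 1 + 8 = 9) = 9 (attained at k = 0)
  C[2][2] = min over k of (A[2][0] + B[0][2] = 6 + 8 = 14, A[2][1] + B[1][2] = 3 + 8 = 11, A[2][2] + B[2][2] = 1 + 10 = 11) = 11 (attained at k = 1)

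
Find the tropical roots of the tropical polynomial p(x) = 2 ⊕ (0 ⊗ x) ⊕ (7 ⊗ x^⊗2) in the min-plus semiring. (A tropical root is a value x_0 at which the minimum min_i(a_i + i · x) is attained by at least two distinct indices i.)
Roots: {-7, 2}

Each tropical root is a break point of the lower envelope of the lines y = a_i + i · x (there are 3 lines, with slopes 0, 1, ..., 2). Only the lines that attain the minimum somewhere contribute to roots; other lines are dominated. Here the surviving (envelope) indices are i = 2, i = 1, i = 0.
Intersections between consecutive envelope lines give the roots: for adjacent envelope indices i < j the intersection is x = (a_i − a_j) / (j − i). Reading off the sorted break points: {-7, 2}.
Verification: at each break x_0, at least two indices attain the minimum of min_i(a_i + i · x_0).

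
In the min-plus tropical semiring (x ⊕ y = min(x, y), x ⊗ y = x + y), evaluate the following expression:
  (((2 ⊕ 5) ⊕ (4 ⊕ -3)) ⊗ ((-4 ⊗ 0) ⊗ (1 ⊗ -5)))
(((2 ⊕ 5) ⊕ (4 ⊕ -3)) ⊗ ((-4 ⊗ 0) ⊗ (1 ⊗ -5))) = -11

Expand innermost to outermost. Recall ⊕ takes the minimum of its arguments and ⊗ takes their sum. Working out the expression (((2 ⊕ 5) ⊕ (4 ⊕ -3)) ⊗ ((-4 ⊗ 0) ⊗ (1 ⊗ -5))) gives -11.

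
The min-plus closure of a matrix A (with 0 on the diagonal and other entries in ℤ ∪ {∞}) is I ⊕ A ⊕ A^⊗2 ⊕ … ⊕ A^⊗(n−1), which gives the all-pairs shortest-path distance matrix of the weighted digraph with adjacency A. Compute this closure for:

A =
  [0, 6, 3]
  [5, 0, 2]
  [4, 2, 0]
Closure =
  [0, 5, 3]
  [5, 0, 2]
  [4, 2, 0]

This is the Floyd-Warshall all-pairs shortest-path computation. For each intermediate vertex k = 0, 1, …, 2, update dist[i][j] ← min(dist[i][j], dist[i][k] + dist[k][j]). The final matrix gives, for each (i, j), the minimum total weight of any directed path from i to j (possibly empty when i = j).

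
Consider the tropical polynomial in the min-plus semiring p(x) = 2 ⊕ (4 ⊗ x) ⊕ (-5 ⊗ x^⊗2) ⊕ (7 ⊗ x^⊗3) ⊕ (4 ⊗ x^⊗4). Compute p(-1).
p(-1) = -7

A tropical monomial a ⊗ x^⊗i evaluates to a + i · x. Evaluating each term at x = -1:
  Term 0 contributes 2 + 0 · -1 = 2
  Term 1 contributes 4 + 1 · -1 = 3
  Term 2 contributes -5 + 2 · -1 = -7
  Term 3 contributes 7 + 3 · -1 = 4
  Term 4 contributes 4 + 4 · -1 = 0
p(-1) = ⊕ of these = min[2, 3, -7, 4, 0] = -7.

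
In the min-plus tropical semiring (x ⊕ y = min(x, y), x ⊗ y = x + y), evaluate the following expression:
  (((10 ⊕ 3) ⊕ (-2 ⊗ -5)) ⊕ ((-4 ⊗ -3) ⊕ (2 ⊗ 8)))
(((10 ⊕ 3) ⊕ (-2 ⊗ -5)) ⊕ ((-4 ⊗ -3) ⊕ (2 ⊗ 8))) = -7

Expand innermost to outermost. Recall ⊕ takes the minimum of its arguments and ⊗ takes their sum. Working out the expression (((10 ⊕ 3) ⊕ (-2 ⊗ -5)) ⊕ ((-4 ⊗ -3) ⊕ (2 ⊗ 8))) gives -7.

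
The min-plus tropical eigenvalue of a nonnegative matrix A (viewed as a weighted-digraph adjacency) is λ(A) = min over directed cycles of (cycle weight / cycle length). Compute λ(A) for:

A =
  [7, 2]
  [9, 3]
λ(A) = 3

Enumerate directed cycles and compute their means (weight / length). Sample:
  cycle 0 → 0: weight = 7, length = 1, mean = 7/1 ≈ 7.000
  cycle 1 → 1: weight = 3, length = 1, mean = 3/1 ≈ 3.000
  cycle 0 → 1 → 0: weight = 11, length = 2, mean = 11/2 ≈ 5.500
  cycle 1 → 0 → 1: weight = 11, length = 2, mean = 11/2 ≈ 5.500
Minimum mean = 3.000, attained e.g. along the cycle 1 → 1 with weight 3 and length 1. So λ(A) = 3/1 = 3.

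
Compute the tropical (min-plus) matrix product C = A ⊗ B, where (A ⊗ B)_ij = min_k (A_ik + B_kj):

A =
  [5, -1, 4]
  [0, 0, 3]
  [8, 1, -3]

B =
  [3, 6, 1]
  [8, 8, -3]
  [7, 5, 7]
A ⊗ B =
  [7, 7, -4]
  [3, 6, -3]
  [4, 2, -2]

Apply the min-plus product entry-by-entry:
  C[0][0] = min over k of (A[0][0] + B[0][0] = 5 + 3 = 8, A[0][1] + B[1][0] = -1 + 8 = 7, A[0][2] + B[2][0] = 4 + 7 = 11) = 7 (attained at k = 1)
  C[0][1] = min over k of (A[0][0] + B[0][1] = 5 + 6 = 11, A[0][1] + B[1][1] = -1 + 8 = 7, A[0][2] + B[2][1] = 4 + 5 = 9) = 7 (attained at k = 1)
  C[0][2] = min over k of (A[0][0] + B[0][2] = 5 + 1 = 6, A[0][1] + B[1][2] = -1 + -3 = -4, A[0][2] + B[2][2] = 4 + 7 = 11) = -4 (attained at k = 1)
  C[1][0] = min over k of (A[1][0] + B[0][0] = 0 + 3 = 3, A[1][1] + B[1][0] = 0 + 8 = 8, A[1][2] + B[2][0] = 3 + 7 = 10) = 3 (attained at k = 0)
  C[1][1] = min over k of (A[1][0] + B[0][1] = 0 + 6 = 6, A[1][1] + B[1][1] = 0 + 8 = 8, A[1][2] + B[2][1] = 3 + 5 = 8) = 6 (attained at k = 0)
  C[1][2] = min over k of (A[1][0] + B[0][2] = 0 + 1 = 1, A[1][1] + B[1][2] = 0 + -3 = -3, A[1][2] + B[2][2] = 3 + 7 = 10) = -3 (attained at k = 1)
  C[2][0] = min over k of (A[2][0] + B[0][0] = 8 + 3 = 11, A[2][1] + B[1][0] = 1 + 8 = 9, A[2][2] + B[2][0] = -3 + 7 = 4) = 4 (attained at k = 2)
  C[2][1] = min over k of (A[2][0] + B[0][1] = 8 + 6 = 14, A[2][1] + B[1][1] = 1 + 8 = 9, A[2][2] + B[2][1] = -3 + 5 = 2) = 2 (attained at k = 2)
  C[2][2] = min over k of (A[2][0] + B[0][2] = 8 + 1 = 9, A[2][1] + B[1][2] = 1 + -3 = -2, A[2][2] + B[2][2] = -3 + 7 = 4) = -2 (attained at k = 1)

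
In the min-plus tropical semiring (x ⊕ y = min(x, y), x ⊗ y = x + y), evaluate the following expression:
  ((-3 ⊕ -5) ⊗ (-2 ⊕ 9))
((-3 ⊕ -5) ⊗ (-2 ⊕ 9)) = -7

Expand innermost to outermost. Recall ⊕ takes the minimum of its arguments and ⊗ takes their sum. Working out the expression ((-3 ⊕ -5) ⊗ (-2 ⊕ 9)) gives -7.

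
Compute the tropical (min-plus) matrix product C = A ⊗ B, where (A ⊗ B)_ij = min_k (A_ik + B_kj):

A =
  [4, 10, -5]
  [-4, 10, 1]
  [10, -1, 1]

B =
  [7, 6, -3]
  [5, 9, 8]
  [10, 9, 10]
A ⊗ B =
  [5, 4, 1]
  [3, 2, -7]
  [4, 8, 7]

Apply the min-plus product entry-by-entry:
  C[0][0] = min over k of (A[0][0] + B[0][0] = 4 + 7 = 11, A[0][1] + B[1][0] = 10 + 5 = 15, A[0][2] + B[2][0] = -5 + 10 = 5) = 5 (attained at k = 2)
  C[0][1] = min over k of (A[0][0] + B[0][1] = 4 + 6 = 10, A[0][1] + B[1][1] = 10 + 9 = 19, A[0][2] + B[2][1] = -5 + 9 = 4) = 4 (attained at k = 2)
  C[0][2] = min over k of (A[0][0] + B[0][2] = 4 + -3 = 1, A[0][1] + B[1][2] = 10 + 8 = 18, A[0][2] + B[2][2] = -5 + 10 = 5) = 1 (attained at k = 0)
  C[1][0] = min over k of (A[1][0] + B[0][0] = -4 + 7 = 3, A[1][1] + B[1][0] = 10 + 5 = 15, A[1][2] + B[2][0] = 1 + 10 = 11) = 3 (attained at k = 0)
  C[1][1] = min over k of (A[1][0] + B[0][1] = -4 + 6 = 2, A[1][1] + B[1][1] = 10 + 9 = 19, A[1][2] + B[2][1] = 1 + 9 = 10) = 2 (attained at k = 0)
  C[1][2] = min over k of (A[1][0] + B[0][2] = -4 + -3 = -7, A[1][1] + B[1][2] = 10 + 8 = 18, A[1][2] + B[2][2] = 1 + 10 = 11) = -7 (attained at k = 0)
  C[2][0] = min over k of (A[2][0] + B[0][0] = 10 + 7 = 17, A[2][1] + B[1][0] = -1 + 5 = 4, A[2][2] + B[2][0] = 1 + 10 = 11) = 4 (attained at k = 1)
  C[2][1] = min over k of (A[2][0] + B[0][1] = 10 + 6 = 16, A[2][1] + B[1][1] = -1 + 9 = 8, A[2][2] + B[2][1] = 1 + 9 = 10) = 8 (attained at k = 1)
  C[2][2] = min over k of (A[2][0] + B[0][2] = 10 + -3 = 7, A[2][1] + B[1][2] = -1 + 8 = 7, A[2][2] + B[2][2] = 1 + 10 = 11) = 7 (attained at k = 0)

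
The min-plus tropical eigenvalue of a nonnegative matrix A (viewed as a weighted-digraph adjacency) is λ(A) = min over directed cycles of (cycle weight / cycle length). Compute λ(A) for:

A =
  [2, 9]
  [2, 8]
λ(A) = 2

Enumerate directed cycles and compute their means (weight / length). Sample:
  cycle 0 → 0: weight = 2, length = 1, mean = 2/1 ≈ 2.000
  cycle 1 → 1: weight = 8, length = 1, mean = 8/1 ≈ 8.000
  cycle 0 → 1 → 0: weight = 11, length = 2, mean = 11/2 ≈ 5.500
  cycle 1 → 0 → 1: weight = 11, length = 2, mean = 11/2 ≈ 5.500
Minimum mean = 2.000, attained e.g. along the cycle 0 → 0 with weight 2 and length 1. So λ(A) = 2/1 = 2.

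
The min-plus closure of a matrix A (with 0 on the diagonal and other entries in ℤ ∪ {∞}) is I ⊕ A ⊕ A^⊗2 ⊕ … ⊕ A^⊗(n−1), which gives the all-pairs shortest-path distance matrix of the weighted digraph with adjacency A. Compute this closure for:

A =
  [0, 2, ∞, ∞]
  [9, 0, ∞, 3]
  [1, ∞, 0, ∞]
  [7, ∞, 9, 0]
Closure =
  [0, 2, 14, 5]
  [9, 0, 12, 3]
  [1, 3, 0, 6]
  [7, 9, 9, 0]

This is the Floyd-Warshall all-pairs shortest-path computation. For each intermediate vertex k = 0, 1, …, 3, update dist[i][j] ← min(dist[i][j], dist[i][k] + dist[k][j]). The final matrix gives, for each (i, j), the minimum total weight of any directed path from i to j (possibly empty when i = j).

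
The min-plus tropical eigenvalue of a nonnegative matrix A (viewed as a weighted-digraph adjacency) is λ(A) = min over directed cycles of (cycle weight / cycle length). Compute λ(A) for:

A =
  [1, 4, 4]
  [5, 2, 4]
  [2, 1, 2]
λ(A) = 1

Enumerate directed cycles and compute their means (weight / length). Sample:
  cycle 0 → 0: weight = 1, length = 1, mean = 1/1 ≈ 1.000
  cycle 1 → 1: weight = 2, length = 1, mean = 2/1 ≈ 2.000
  cycle 2 → 2: weight = 2, length = 1, mean = 2/1 ≈ 2.000
  cycle 0 → 1 → 0: weight = 9, length = 2, mean = 9/2 ≈ 4.500
  cycle 0 → 2 → 0: weight = 6, length = 2, mean = 6/2 ≈ 3.000
  cycle 1 → 0 → 1: weight = 9, length = 2, mean = 9/2 ≈ 4.500
Minimum mean = 1.000, attained e.g. along the cycle 0 → 0 with weight 1 and length 1. So λ(A) = 1/1 = 1.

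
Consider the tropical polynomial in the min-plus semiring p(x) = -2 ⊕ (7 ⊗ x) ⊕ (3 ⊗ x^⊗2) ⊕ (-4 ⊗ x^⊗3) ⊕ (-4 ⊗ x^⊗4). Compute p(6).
p(6) = -2

A tropical monomial a ⊗ x^⊗i evaluates to a + i · x. Evaluating each term at x = 6:
  Term 0 contributes -2 + 0 · 6 = -2
  Term 1 contributes 7 + 1 · 6 = 13
  Term 2 contributes 3 + 2 · 6 = 15
  Term 3 contributes -4 + 3 · 6 = 14
  Term 4 contributes -4 + 4 · 6 = 20
p(6) = ⊕ of these = min[-2, 13, 15, 14, 20] = -2.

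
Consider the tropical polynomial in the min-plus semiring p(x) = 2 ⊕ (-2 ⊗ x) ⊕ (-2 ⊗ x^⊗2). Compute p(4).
p(4) = 2

A tropical monomial a ⊗ x^⊗i evaluates to a + i · x. Evaluating each term at x = 4:
  Term 0 contributes 2 + 0 · 4 = 2
  Term 1 contributes -2 + 1 · 4 = 2
  Term 2 contributes -2 + 2 · 4 = 6
p(4) = ⊕ of these = min[2, 2, 6] = 2.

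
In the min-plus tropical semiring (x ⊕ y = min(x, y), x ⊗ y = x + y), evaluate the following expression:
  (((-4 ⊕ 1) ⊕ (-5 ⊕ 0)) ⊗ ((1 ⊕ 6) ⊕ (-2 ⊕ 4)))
(((-4 ⊕ 1) ⊕ (-5 ⊕ 0)) ⊗ ((1 ⊕ 6) ⊕ (-2 ⊕ 4))) = -7

Expand innermost to outermost. Recall ⊕ takes the minimum of its arguments and ⊗ takes their sum. Working out the expression (((-4 ⊕ 1) ⊕ (-5 ⊕ 0)) ⊗ ((1 ⊕ 6) ⊕ (-2 ⊕ 4))) gives -7.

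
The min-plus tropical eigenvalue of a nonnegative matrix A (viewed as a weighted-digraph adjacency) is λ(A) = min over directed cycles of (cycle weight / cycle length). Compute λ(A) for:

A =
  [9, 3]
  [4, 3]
λ(A) = 3

Enumerate directed cycles and compute their means (weight / length). Sample:
  cycle 0 → 0: weight = 9, length = 1, mean = 9/1 ≈ 9.000
  cycle 1 → 1: weight = 3, length = 1, mean = 3/1 ≈ 3.000
  cycle 0 → 1 → 0: weight = 7, length = 2, mean = 7/2 ≈ 3.500
  cycle 1 → 0 → 1: weight = 7, length = 2, mean = 7/2 ≈ 3.500
Minimum mean = 3.000, attained e.g. along the cycle 1 → 1 with weight 3 and length 1. So λ(A) = 3/1 = 3.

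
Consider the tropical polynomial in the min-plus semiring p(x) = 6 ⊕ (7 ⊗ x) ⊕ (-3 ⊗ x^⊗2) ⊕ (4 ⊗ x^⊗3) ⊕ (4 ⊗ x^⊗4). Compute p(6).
p(6) = 6

A tropical monomial a ⊗ x^⊗i evaluates to a + i · x. Evaluating each term at x = 6:
  Term 0 contributes 6 + 0 · 6 = 6
  Term 1 contributes 7 + 1 · 6 = 13
  Term 2 contributes -3 + 2 · 6 = 9
  Term 3 contributes 4 + 3 · 6 = 22
  Term 4 contributes 4 + 4 · 6 = 28
p(6) = ⊕ of these = min[6, 13, 9, 22, 28] = 6.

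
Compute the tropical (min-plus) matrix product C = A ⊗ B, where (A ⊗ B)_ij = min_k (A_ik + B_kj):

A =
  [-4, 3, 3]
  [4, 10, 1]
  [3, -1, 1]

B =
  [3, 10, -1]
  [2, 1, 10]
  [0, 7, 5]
A ⊗ B =
  [-1, 4, -5]
  [1, 8, 3]
  [1, 0, 2]

Apply the min-plus product entry-by-entry:
  C[0][0] = min over k of (A[0][0] + B[0][0] = -4 + 3 = -1, A[0][1] + B[1][0] = 3 + 2 = 5, A[0][2] + B[2][0] = 3 + 0 = 3) = -1 (attained at k = 0)
  C[0][1] = min over k of (A[0][0] + B[0][1] = -4 + 10 = 6, A[0][1] + B[1][1] = 3 + 1 = 4, A[0][2] + B[2][1] = 3 + 7 = 10) = 4 (attained at k = 1)
  C[0][2] = min over k of (A[0][0] + B[0][2] = -4 + -1 = -5, A[0][1] + B[1][2] = 3 + 10 = 13, A[0][2] + B[2][2] = 3 + 5 = 8) = -5 (attained at k = 0)
  C[1][0] = min over k of (A[1][0] + B[0][0] = 4 + 3 = 7, A[1][1] + B[1][0] = 10 + 2 = 12, A[1][2] + B[2][0] = 1 + 0 = 1) = 1 (attained at k = 2)
  C[1][1] = min over k of (A[1][0] + B[0][1] = 4 + 10 = 14, A[1][1] + B[1][1] = 10 + 1 = 11, A[1][2] + B[2][1] = 1 + 7 = 8) = 8 (attained at k = 2)
  C[1][2] = min over k of (A[1][0] + B[0][2] = 4 + -1 = 3, A[1][1] + B[1][2] = 10 + 10 = 20, A[1][2] + B[2][2] = 1 + 5 = 6) = 3 (attained at k = 0)
  C[2][0] = min over k of (A[2][0] + B[0][0] = 3 + 3 = 6, A[2][1] + B[1][0] = -1 + 2 = 1, A[2][2] + B[2][0] = 1 + 0 = 1) = 1 (attained at k = 1)
  C[2][1] = min over k of (A[2][0] + B[0][1] = 3 + 10 = 13, A[2][1] + B[1][1] = -1 + 1 = 0, A[2][2] + B[2][1] = 1 + 7 = 8) = 0 (attained at k = 1)
  C[2][2] = min over k of (A[2][0] + B[0][2] = 3 + -1 = 2, A[2][1] + B[1][2] = -1 + 10 = 9, A[2][2] + B[2][2] = 1 + 5 = 6) = 2 (attained at k = 0)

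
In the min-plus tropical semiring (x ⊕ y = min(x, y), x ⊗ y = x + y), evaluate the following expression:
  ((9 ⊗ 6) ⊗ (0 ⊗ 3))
((9 ⊗ 6) ⊗ (0 ⊗ 3)) = 18

Expand innermost to outermost. Recall ⊕ takes the minimum of its arguments and ⊗ takes their sum. Working out the expression ((9 ⊗ 6) ⊗ (0 ⊗ 3)) gives 18.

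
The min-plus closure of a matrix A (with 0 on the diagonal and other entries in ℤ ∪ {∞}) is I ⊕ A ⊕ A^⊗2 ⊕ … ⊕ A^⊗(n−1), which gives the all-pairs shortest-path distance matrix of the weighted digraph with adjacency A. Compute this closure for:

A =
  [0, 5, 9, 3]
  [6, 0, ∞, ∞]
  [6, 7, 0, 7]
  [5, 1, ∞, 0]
Closure =
  [0, 4, 9, 3]
  [6, 0, 15, 9]
  [6, 7, 0, 7]
  [5, 1, 14, 0]

This is the Floyd-Warshall all-pairs shortest-path computation. For each intermediate vertex k = 0, 1, …, 3, update dist[i][j] ← min(dist[i][j], dist[i][k] + dist[k][j]). The final matrix gives, for each (i, j), the minimum total weight of any directed path from i to j (possibly empty when i = j).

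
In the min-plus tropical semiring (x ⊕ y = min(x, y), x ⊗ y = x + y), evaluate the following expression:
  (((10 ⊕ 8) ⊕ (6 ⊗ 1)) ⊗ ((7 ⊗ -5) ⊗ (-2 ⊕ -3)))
(((10 ⊕ 8) ⊕ (6 ⊗ 1)) ⊗ ((7 ⊗ -5) ⊗ (-2 ⊕ -3))) = 6

Expand innermost to outermost. Recall ⊕ takes the minimum of its arguments and ⊗ takes their sum. Working out the expression (((10 ⊕ 8) ⊕ (6 ⊗ 1)) ⊗ ((7 ⊗ -5) ⊗ (-2 ⊕ -3))) gives 6.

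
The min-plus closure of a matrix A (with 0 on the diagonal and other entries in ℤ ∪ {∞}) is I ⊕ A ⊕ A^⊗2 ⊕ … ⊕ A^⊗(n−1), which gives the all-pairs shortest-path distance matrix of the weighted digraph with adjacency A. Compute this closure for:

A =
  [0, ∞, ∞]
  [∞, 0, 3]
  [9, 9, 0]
Closure =
  [0, ∞, ∞]
  [12, 0, 3]
  [9, 9, 0]

This is the Floyd-Warshall all-pairs shortest-path computation. For each intermediate vertex k = 0, 1, …, 2, update dist[i][j] ← min(dist[i][j], dist[i][k] + dist[k][j]). The final matrix gives, for each (i, j), the minimum total weight of any directed path from i to j (possibly empty when i = j).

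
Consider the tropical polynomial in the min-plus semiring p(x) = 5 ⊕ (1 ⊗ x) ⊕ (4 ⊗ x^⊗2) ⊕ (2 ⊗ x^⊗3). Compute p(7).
p(7) = 5

A tropical monomial a ⊗ x^⊗i evaluates to a + i · x. Evaluating each term at x = 7:
  Term 0 contributes 5 + 0 · 7 = 5
  Term 1 contributes 1 + 1 · 7 = 8
  Term 2 contributes 4 + 2 · 7 = 18
  Term 3 contributes 2 + 3 · 7 = 23
p(7) = ⊕ of these = min[5, 8, 18, 23] = 5.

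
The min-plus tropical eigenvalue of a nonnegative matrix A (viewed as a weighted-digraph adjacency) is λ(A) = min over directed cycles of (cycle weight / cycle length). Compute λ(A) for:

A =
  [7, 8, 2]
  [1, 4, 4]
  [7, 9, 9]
λ(A) = 4

Enumerate directed cycles and compute their means (weight / length). Sample:
  cycle 0 → 0: weight = 7, length = 1, mean = 7/1 ≈ 7.000
  cycle 1 → 1: weight = 4, length = 1, mean = 4/1 ≈ 4.000
  cycle 2 → 2: weight = 9, length = 1, mean = 9/1 ≈ 9.000
  cycle 0 → 1 → 0: weight = 9, length = 2, mean = 9/2 ≈ 4.500
  cycle 0 → 2 → 0: weight = 9, length = 2, mean = 9/2 ≈ 4.500
  cycle 1 → 0 → 1: weight = 9, length = 2, mean = 9/2 ≈ 4.500
Minimum mean = 4.000, attained e.g. along the cycle 1 → 1 with weight 4 and length 1. So λ(A) = 4/1 = 4.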